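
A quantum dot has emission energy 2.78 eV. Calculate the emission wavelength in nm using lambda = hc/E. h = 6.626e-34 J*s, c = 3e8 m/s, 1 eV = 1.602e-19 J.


Convert energy: E = 2.78 eV = 2.78 * 1.602e-19 = 4.45356e-19 J
lambda = h*c / E = 6.626e-34 * 3e8 / 4.45356e-19
lambda = 4.4634e-07 m = 446.3 nm

446.3


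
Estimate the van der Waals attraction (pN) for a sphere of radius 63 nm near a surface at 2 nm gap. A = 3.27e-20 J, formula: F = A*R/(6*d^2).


Convert to SI: R = 63 nm = 6.3e-08 m, d = 2 nm = 2e-09 m
F = A * R / (6 * d^2)
F = 3.27e-20 * 6.3e-08 / (6 * (2e-09)^2)
F = 8.58375e-11 N = 85.838 pN

85.838


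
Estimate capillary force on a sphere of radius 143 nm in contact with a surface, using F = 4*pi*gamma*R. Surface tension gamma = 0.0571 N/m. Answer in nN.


Convert radius: R = 143 nm = 1.43e-07 m
F = 4 * pi * gamma * R
F = 4 * pi * 0.0571 * 1.43e-07
F = 1.02608e-07 N = 102.6082 nN

102.6082


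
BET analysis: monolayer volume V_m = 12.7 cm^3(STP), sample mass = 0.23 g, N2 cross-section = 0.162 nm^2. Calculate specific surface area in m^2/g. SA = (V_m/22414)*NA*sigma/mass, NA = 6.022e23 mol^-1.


Number of moles in monolayer = V_m / 22414 = 12.7 / 22414 = 0.00056661
Number of molecules = moles * NA = 0.00056661 * 6.022e23
SA = molecules * sigma / mass
SA = (12.7 / 22414) * 6.022e23 * 0.162e-18 / 0.23
SA = 240.3 m^2/g

240.3


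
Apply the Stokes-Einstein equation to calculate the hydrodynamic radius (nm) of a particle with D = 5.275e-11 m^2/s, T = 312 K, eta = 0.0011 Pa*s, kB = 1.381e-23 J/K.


Stokes-Einstein: R = kB*T / (6*pi*eta*D)
R = 1.381e-23 * 312 / (6 * pi * 0.0011 * 5.275e-11)
R = 3.93942e-09 m = 3.94 nm

3.94


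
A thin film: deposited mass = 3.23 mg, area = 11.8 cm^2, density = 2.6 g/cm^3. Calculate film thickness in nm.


Convert: m = 3.23 mg = 3.2300e-06 kg, A = 11.8 cm^2 = 1.1800e-03 m^2, rho = 2.6 g/cm^3 = 2600 kg/m^3
t = m / (A * rho)
t = 3.2300e-06 / (1.1800e-03 * 2600)
t = 1.0528e-06 m = 1052.8 nm

1052.8


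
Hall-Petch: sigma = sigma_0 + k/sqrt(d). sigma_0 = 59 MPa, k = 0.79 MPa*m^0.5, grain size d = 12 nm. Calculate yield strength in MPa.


d = 12 nm = 1.2e-08 m
sqrt(d) = 0.0001095445
Hall-Petch contribution = k / sqrt(d) = 0.79 / 0.0001095445 = 7211.7 MPa
sigma = sigma_0 + k/sqrt(d) = 59 + 7211.7 = 7270.7 MPa

7270.7


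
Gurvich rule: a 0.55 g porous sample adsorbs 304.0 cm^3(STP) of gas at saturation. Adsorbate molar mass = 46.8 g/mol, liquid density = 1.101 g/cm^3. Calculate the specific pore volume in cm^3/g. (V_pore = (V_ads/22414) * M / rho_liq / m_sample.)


Moles adsorbed n = V_ads / 22414 = 304.0 / 22414 = 1.356295e-02 mol
Liquid volume V_liq = n * M / rho_liq = 1.356295e-02 * 46.8 / 1.101 = 0.57652 cm^3
Specific pore volume V_pore = V_liq / m_sample = 0.57652 / 0.55
V_pore = 1.0482 cm^3/g

1.0482


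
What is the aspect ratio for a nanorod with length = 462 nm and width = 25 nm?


Aspect ratio AR = length / diameter
AR = 462 / 25
AR = 18.48

18.48


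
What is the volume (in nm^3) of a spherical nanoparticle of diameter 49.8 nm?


Radius r = 49.8/2 = 24.9 nm
Volume V = (4/3) * pi * r^3
V = (4/3) * pi * (24.9)^3
V = 64667.59 nm^3

64667.59


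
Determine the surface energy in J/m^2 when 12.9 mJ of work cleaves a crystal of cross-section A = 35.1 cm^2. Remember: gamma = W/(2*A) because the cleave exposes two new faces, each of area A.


Convert: A = 35.1 cm^2 = 0.00351 m^2, W = 12.9 mJ = 0.0129 J
Cleaving exposes two faces of area A, so total new surface = 2*A and gamma = W / (2*A)
gamma = 0.0129 / (2 * 0.00351)
gamma = 1.838 J/m^2

1.838


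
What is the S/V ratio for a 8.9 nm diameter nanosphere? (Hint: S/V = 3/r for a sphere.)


Radius r = 8.9/2 = 4.45 nm
S/V = 3 / r = 3 / 4.45
S/V = 0.6742 nm^-1

0.6742


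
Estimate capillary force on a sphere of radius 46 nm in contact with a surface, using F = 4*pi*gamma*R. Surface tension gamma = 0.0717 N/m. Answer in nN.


Convert radius: R = 46 nm = 4.6e-08 m
F = 4 * pi * gamma * R
F = 4 * pi * 0.0717 * 4.6e-08
F = 4.14464e-08 N = 41.4464 nN

41.4464


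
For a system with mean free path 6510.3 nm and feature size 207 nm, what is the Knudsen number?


Knudsen number Kn = lambda / L
Kn = 6510.3 / 207
Kn = 31.4507

31.4507


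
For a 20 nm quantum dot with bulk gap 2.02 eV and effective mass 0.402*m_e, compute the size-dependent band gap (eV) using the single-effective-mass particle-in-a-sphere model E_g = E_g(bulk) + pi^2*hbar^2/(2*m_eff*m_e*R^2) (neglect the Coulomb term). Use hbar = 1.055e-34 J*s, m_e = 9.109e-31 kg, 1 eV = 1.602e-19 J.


Radius R = 20/2 nm = 1e-08 m
Confinement energy dE = pi^2 * hbar^2 / (2 * m_eff * m_e * R^2)
dE = pi^2 * (1.055e-34)^2 / (2 * 0.402 * 9.109e-31 * (1e-08)^2) J, divided by 1.602e-19 J/eV
dE = 0.0094 eV
Total band gap = E_g(bulk) + dE = 2.02 + 0.0094 = 2.0294 eV

2.0294


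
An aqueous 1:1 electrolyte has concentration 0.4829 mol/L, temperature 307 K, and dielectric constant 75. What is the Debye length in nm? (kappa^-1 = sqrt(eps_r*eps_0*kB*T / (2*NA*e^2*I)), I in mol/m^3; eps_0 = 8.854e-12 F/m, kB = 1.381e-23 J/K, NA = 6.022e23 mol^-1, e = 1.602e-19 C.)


Ionic strength I = 0.4829 * 1^2 * 1000 = 482.9 mol/m^3
kappa^-1 = sqrt(75 * 8.854e-12 * 1.381e-23 * 307 / (2 * 6.022e23 * (1.602e-19)^2 * 482.9))
kappa^-1 = 0.434 nm

0.434


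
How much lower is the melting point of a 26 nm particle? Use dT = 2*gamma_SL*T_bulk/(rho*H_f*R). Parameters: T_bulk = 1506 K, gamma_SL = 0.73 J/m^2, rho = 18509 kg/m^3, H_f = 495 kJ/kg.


Radius R = 26/2 = 13 nm = 1.3e-08 m
Convert H_f = 495 kJ/kg = 495000 J/kg
dT = 2 * gamma_SL * T_bulk / (rho * H_f * R)
dT = 2 * 0.73 * 1506 / (18509 * 495000 * 1.3e-08)
dT = 18.5 K

18.5


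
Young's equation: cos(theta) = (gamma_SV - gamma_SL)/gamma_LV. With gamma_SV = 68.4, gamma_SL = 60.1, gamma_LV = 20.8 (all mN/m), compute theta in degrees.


cos(theta) = (gamma_SV - gamma_SL) / gamma_LV
cos(theta) = (68.4 - 60.1) / 20.8
cos(theta) = 0.399038
theta = arccos(0.399038) = 66.48 degrees

66.48


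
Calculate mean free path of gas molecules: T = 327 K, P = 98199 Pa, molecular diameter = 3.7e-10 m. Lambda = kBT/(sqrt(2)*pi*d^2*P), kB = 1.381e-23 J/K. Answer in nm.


Mean free path: lambda = kB*T / (sqrt(2) * pi * d^2 * P)
lambda = 1.381e-23 * 327 / (sqrt(2) * pi * (3.7e-10)^2 * 98199)
lambda = 7.56077e-08 m
lambda = 75.61 nm

75.61


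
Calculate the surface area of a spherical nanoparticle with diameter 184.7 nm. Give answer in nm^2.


Radius r = 184.7/2 = 92.35 nm
Surface area SA = 4 * pi * r^2
SA = 4 * pi * (92.35)^2
SA = 107172.57 nm^2

107172.57


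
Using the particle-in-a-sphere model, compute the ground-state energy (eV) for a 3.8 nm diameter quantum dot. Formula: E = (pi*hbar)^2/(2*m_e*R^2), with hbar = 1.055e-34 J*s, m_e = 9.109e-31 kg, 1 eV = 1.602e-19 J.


Radius R = 3.8/2 = 1.9 nm = 1.9e-09 m
E = (pi * 1.055e-34)^2 / (2 * 9.109e-31 * (1.9e-09)^2)
E(J) = 1.67031e-20
E = E(J) / 1.602e-19 = 0.1043 eV

0.1043


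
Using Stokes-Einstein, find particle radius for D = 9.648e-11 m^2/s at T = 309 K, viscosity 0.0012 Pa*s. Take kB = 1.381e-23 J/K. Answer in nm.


Stokes-Einstein: R = kB*T / (6*pi*eta*D)
R = 1.381e-23 * 309 / (6 * pi * 0.0012 * 9.648e-11)
R = 1.95539e-09 m = 1.96 nm

1.96


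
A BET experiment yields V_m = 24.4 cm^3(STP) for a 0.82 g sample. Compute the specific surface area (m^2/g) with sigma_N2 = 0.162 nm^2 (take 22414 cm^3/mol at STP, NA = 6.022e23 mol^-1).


Number of moles in monolayer = V_m / 22414 = 24.4 / 22414 = 0.00108861
Number of molecules = moles * NA = 0.00108861 * 6.022e23
SA = molecules * sigma / mass
SA = (24.4 / 22414) * 6.022e23 * 0.162e-18 / 0.82
SA = 129.5 m^2/g

129.5


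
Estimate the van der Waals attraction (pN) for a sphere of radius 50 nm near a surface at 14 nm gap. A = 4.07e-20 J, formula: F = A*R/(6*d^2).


Convert to SI: R = 50 nm = 5e-08 m, d = 14 nm = 1.4e-08 m
F = A * R / (6 * d^2)
F = 4.07e-20 * 5e-08 / (6 * (1.4e-08)^2)
F = 1.73044e-12 N = 1.73 pN

1.73


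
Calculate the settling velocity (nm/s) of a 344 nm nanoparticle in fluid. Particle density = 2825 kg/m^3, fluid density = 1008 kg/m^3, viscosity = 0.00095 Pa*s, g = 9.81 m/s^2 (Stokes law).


Radius R = 344/2 nm = 1.72e-07 m
Density difference = 2825 - 1008 = 1817 kg/m^3
v = 2 * R^2 * (rho_p - rho_f) * g / (9 * eta)
v = 2 * (1.72e-07)^2 * 1817 * 9.81 / (9 * 0.00095)
v = 1.23352e-07 m/s = 123.3516 nm/s

123.3516


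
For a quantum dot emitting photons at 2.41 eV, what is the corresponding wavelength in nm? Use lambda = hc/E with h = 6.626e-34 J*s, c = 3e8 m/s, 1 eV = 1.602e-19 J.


Convert energy: E = 2.41 eV = 2.41 * 1.602e-19 = 3.86082e-19 J
lambda = h*c / E = 6.626e-34 * 3e8 / 3.86082e-19
lambda = 5.14865e-07 m = 514.9 nm

514.9


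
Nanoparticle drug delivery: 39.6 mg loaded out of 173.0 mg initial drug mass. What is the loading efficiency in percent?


Drug loading efficiency = (drug loaded / drug initial) * 100
DLE = 39.6 / 173.0 * 100
DLE = 0.2289 * 100
DLE = 22.89%

22.89


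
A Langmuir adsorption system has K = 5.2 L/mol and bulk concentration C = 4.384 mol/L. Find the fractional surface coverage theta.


Langmuir isotherm: theta = K*C / (1 + K*C)
K*C = 5.2 * 4.384 = 22.7968
theta = 22.7968 / (1 + 22.7968) = 22.7968 / 23.7968
theta = 0.958

0.958


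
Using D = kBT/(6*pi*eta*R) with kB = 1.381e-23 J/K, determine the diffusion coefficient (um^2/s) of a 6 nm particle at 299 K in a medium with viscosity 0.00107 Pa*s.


Radius R = 6/2 = 3 nm = 3e-09 m
D = kB*T / (6*pi*eta*R)
D = 1.381e-23 * 299 / (6 * pi * 0.00107 * 3e-09)
D = 6.82431e-11 m^2/s = 68.243 um^2/s

68.243


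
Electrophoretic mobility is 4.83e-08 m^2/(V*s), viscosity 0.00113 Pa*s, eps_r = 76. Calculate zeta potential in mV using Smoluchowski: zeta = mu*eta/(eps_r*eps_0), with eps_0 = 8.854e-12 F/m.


Smoluchowski equation: zeta = mu * eta / (eps_r * eps_0)
zeta = 4.83e-08 * 0.00113 / (76 * 8.854e-12)
zeta = 0.08111 V = 81.11 mV

81.11


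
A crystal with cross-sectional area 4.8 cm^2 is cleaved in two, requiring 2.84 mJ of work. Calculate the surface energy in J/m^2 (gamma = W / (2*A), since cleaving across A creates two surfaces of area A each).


Convert: A = 4.8 cm^2 = 0.00048 m^2, W = 2.84 mJ = 0.00284 J
Cleaving exposes two faces of area A, so total new surface = 2*A and gamma = W / (2*A)
gamma = 0.00284 / (2 * 0.00048)
gamma = 2.958 J/m^2

2.958


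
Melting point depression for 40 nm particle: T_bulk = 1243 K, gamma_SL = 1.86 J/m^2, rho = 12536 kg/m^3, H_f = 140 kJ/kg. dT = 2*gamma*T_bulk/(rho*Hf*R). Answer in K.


Radius R = 40/2 = 20 nm = 2e-08 m
Convert H_f = 140 kJ/kg = 140000 J/kg
dT = 2 * gamma_SL * T_bulk / (rho * H_f * R)
dT = 2 * 1.86 * 1243 / (12536 * 140000 * 2e-08)
dT = 131.7 K

131.7


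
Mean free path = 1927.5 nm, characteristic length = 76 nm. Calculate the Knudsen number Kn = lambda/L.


Knudsen number Kn = lambda / L
Kn = 1927.5 / 76
Kn = 25.3618

25.3618


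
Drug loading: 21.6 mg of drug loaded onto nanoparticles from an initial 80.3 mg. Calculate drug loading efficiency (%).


Drug loading efficiency = (drug loaded / drug initial) * 100
DLE = 21.6 / 80.3 * 100
DLE = 0.269 * 100
DLE = 26.9%

26.9


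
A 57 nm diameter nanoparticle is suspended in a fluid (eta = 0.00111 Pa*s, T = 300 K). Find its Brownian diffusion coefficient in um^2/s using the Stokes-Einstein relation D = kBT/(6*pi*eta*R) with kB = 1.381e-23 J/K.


Radius R = 57/2 = 28.5 nm = 2.85e-08 m
D = kB*T / (6*pi*eta*R)
D = 1.381e-23 * 300 / (6 * pi * 0.00111 * 2.85e-08)
D = 6.94778e-12 m^2/s = 6.948 um^2/s

6.948


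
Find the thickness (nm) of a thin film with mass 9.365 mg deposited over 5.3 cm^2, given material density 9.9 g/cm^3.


Convert: m = 9.365 mg = 9.3650e-06 kg, A = 5.3 cm^2 = 5.3000e-04 m^2, rho = 9.9 g/cm^3 = 9900 kg/m^3
t = m / (A * rho)
t = 9.3650e-06 / (5.3000e-04 * 9900)
t = 1.7848e-06 m = 1784.8 nm

1784.8


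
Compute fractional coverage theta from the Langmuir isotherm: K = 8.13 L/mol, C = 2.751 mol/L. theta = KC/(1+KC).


Langmuir isotherm: theta = K*C / (1 + K*C)
K*C = 8.13 * 2.751 = 22.36563
theta = 22.36563 / (1 + 22.36563) = 22.36563 / 23.36563
theta = 0.9572

0.9572


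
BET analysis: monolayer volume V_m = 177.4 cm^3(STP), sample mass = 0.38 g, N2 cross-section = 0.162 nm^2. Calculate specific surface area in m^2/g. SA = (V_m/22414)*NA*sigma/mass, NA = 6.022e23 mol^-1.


Number of moles in monolayer = V_m / 22414 = 177.4 / 22414 = 0.0079147
Number of molecules = moles * NA = 0.0079147 * 6.022e23
SA = molecules * sigma / mass
SA = (177.4 / 22414) * 6.022e23 * 0.162e-18 / 0.38
SA = 2031.9 m^2/g

2031.9


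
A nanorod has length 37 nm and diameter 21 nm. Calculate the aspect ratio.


Aspect ratio AR = length / diameter
AR = 37 / 21
AR = 1.76

1.76


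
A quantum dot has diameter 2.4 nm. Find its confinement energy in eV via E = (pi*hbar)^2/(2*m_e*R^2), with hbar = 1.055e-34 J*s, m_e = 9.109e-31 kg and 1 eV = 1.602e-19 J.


Radius R = 2.4/2 = 1.2 nm = 1.2e-09 m
E = (pi * 1.055e-34)^2 / (2 * 9.109e-31 * (1.2e-09)^2)
E(J) = 4.18737e-20
E = E(J) / 1.602e-19 = 0.2614 eV

0.2614


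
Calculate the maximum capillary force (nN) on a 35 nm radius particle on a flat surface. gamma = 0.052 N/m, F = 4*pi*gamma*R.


Convert radius: R = 35 nm = 3.5e-08 m
F = 4 * pi * gamma * R
F = 4 * pi * 0.052 * 3.5e-08
F = 2.28708e-08 N = 22.8708 nN

22.8708


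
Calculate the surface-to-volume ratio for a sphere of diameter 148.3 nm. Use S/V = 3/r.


Radius r = 148.3/2 = 74.15 nm
S/V = 3 / r = 3 / 74.15
S/V = 0.0405 nm^-1

0.0405


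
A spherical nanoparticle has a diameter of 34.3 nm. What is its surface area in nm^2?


Radius r = 34.3/2 = 17.15 nm
Surface area SA = 4 * pi * r^2
SA = 4 * pi * (17.15)^2
SA = 3696.05 nm^2

3696.05


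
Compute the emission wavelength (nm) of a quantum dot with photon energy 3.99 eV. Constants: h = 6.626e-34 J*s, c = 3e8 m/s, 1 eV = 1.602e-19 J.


Convert energy: E = 3.99 eV = 3.99 * 1.602e-19 = 6.39198e-19 J
lambda = h*c / E = 6.626e-34 * 3e8 / 6.39198e-19
lambda = 3.10983e-07 m = 311.0 nm

311.0


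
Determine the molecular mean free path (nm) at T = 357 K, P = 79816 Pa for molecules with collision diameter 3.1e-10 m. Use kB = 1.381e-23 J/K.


Mean free path: lambda = kB*T / (sqrt(2) * pi * d^2 * P)
lambda = 1.381e-23 * 357 / (sqrt(2) * pi * (3.1e-10)^2 * 79816)
lambda = 1.44672e-07 m
lambda = 144.67 nm

144.67


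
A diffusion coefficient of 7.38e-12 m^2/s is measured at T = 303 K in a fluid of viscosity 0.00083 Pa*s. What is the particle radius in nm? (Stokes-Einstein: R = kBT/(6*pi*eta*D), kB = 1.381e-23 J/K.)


Stokes-Einstein: R = kB*T / (6*pi*eta*D)
R = 1.381e-23 * 303 / (6 * pi * 0.00083 * 7.38e-12)
R = 3.6241e-08 m = 36.24 nm

36.24


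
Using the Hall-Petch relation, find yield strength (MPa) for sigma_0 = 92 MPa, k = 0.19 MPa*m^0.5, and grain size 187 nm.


d = 187 nm = 1.87e-07 m
sqrt(d) = 0.000432435
Hall-Petch contribution = k / sqrt(d) = 0.19 / 0.000432435 = 439.4 MPa
sigma = sigma_0 + k/sqrt(d) = 92 + 439.4 = 531.4 MPa

531.4


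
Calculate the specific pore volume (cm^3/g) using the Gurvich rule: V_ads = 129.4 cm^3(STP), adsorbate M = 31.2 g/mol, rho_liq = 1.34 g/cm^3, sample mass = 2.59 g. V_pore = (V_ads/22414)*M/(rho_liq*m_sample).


Moles adsorbed n = V_ads / 22414 = 129.4 / 22414 = 5.773177e-03 mol
Liquid volume V_liq = n * M / rho_liq = 5.773177e-03 * 31.2 / 1.34 = 0.13442 cm^3
Specific pore volume V_pore = V_liq / m_sample = 0.13442 / 2.59
V_pore = 0.0519 cm^3/g

0.0519


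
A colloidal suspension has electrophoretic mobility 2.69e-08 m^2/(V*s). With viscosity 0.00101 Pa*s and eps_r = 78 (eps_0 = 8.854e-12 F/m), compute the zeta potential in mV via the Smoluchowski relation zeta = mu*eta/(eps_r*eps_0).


Smoluchowski equation: zeta = mu * eta / (eps_r * eps_0)
zeta = 2.69e-08 * 0.00101 / (78 * 8.854e-12)
zeta = 0.03934 V = 39.34 mV

39.34


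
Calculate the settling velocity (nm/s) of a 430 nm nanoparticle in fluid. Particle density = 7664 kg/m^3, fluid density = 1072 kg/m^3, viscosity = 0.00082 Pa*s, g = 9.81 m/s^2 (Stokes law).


Radius R = 430/2 nm = 2.15e-07 m
Density difference = 7664 - 1072 = 6592 kg/m^3
v = 2 * R^2 * (rho_p - rho_f) * g / (9 * eta)
v = 2 * (2.15e-07)^2 * 6592 * 9.81 / (9 * 0.00082)
v = 8.10097e-07 m/s = 810.0965 nm/s

810.0965


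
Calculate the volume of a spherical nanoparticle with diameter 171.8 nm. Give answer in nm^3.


Radius r = 171.8/2 = 85.9 nm
Volume V = (4/3) * pi * r^3
V = (4/3) * pi * (85.9)^3
V = 2655021.86 nm^3

2655021.86


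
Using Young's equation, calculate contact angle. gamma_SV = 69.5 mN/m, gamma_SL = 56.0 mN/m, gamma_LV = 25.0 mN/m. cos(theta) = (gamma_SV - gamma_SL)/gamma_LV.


cos(theta) = (gamma_SV - gamma_SL) / gamma_LV
cos(theta) = (69.5 - 56.0) / 25.0
cos(theta) = 0.54
theta = arccos(0.54) = 57.32 degrees

57.32


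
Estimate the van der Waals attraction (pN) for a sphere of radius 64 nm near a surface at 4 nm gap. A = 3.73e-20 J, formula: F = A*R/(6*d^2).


Convert to SI: R = 64 nm = 6.4e-08 m, d = 4 nm = 4e-09 m
F = A * R / (6 * d^2)
F = 3.73e-20 * 6.4e-08 / (6 * (4e-09)^2)
F = 2.48667e-11 N = 24.867 pN

24.867


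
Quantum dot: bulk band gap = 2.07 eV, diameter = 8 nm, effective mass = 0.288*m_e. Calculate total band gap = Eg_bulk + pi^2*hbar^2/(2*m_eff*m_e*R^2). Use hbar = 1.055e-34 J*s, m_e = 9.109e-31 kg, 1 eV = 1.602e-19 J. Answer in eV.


Radius R = 8/2 nm = 4e-09 m
Confinement energy dE = pi^2 * hbar^2 / (2 * m_eff * m_e * R^2)
dE = pi^2 * (1.055e-34)^2 / (2 * 0.288 * 9.109e-31 * (4e-09)^2) J, divided by 1.602e-19 J/eV
dE = 0.0817 eV
Total band gap = E_g(bulk) + dE = 2.07 + 0.0817 = 2.1517 eV

2.1517


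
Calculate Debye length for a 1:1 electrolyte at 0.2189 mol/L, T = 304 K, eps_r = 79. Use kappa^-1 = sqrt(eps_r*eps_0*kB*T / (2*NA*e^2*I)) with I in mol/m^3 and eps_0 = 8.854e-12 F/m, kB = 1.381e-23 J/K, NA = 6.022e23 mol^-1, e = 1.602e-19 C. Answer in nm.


Ionic strength I = 0.2189 * 1^2 * 1000 = 218.9 mol/m^3
kappa^-1 = sqrt(79 * 8.854e-12 * 1.381e-23 * 304 / (2 * 6.022e23 * (1.602e-19)^2 * 218.9))
kappa^-1 = 0.659 nm

0.659


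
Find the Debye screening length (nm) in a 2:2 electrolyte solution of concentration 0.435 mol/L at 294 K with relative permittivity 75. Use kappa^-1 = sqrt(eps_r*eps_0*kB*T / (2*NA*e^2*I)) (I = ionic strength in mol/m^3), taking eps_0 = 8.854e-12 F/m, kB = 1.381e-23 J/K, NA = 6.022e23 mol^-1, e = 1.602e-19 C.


Ionic strength I = 0.435 * 2^2 * 1000 = 1740 mol/m^3
kappa^-1 = sqrt(75 * 8.854e-12 * 1.381e-23 * 294 / (2 * 6.022e23 * (1.602e-19)^2 * 1740))
kappa^-1 = 0.224 nm

0.224


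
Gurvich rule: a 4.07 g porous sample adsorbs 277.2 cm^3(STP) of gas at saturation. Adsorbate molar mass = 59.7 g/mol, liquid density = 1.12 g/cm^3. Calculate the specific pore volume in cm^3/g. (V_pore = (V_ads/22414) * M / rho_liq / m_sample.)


Moles adsorbed n = V_ads / 22414 = 277.2 / 22414 = 1.236727e-02 mol
Liquid volume V_liq = n * M / rho_liq = 1.236727e-02 * 59.7 / 1.12 = 0.65922 cm^3
Specific pore volume V_pore = V_liq / m_sample = 0.65922 / 4.07
V_pore = 0.162 cm^3/g

0.162


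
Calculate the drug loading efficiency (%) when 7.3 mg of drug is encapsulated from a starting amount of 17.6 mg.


Drug loading efficiency = (drug loaded / drug initial) * 100
DLE = 7.3 / 17.6 * 100
DLE = 0.4148 * 100
DLE = 41.48%

41.48


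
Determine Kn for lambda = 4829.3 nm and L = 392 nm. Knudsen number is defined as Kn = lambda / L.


Knudsen number Kn = lambda / L
Kn = 4829.3 / 392
Kn = 12.3196

12.3196


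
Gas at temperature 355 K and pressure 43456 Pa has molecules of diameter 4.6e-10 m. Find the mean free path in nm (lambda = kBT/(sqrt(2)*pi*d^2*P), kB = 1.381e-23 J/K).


Mean free path: lambda = kB*T / (sqrt(2) * pi * d^2 * P)
lambda = 1.381e-23 * 355 / (sqrt(2) * pi * (4.6e-10)^2 * 43456)
lambda = 1.20003e-07 m
lambda = 120.0 nm

120.0


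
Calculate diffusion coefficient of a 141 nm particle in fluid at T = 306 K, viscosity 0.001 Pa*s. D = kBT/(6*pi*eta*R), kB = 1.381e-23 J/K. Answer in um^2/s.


Radius R = 141/2 = 70.5 nm = 7.05e-08 m
D = kB*T / (6*pi*eta*R)
D = 1.381e-23 * 306 / (6 * pi * 0.001 * 7.05e-08)
D = 3.17998e-12 m^2/s = 3.18 um^2/s

3.18


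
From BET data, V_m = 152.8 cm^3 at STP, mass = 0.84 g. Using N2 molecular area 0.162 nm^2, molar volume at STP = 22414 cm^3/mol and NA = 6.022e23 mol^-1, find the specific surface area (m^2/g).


Number of moles in monolayer = V_m / 22414 = 152.8 / 22414 = 0.00681717
Number of molecules = moles * NA = 0.00681717 * 6.022e23
SA = molecules * sigma / mass
SA = (152.8 / 22414) * 6.022e23 * 0.162e-18 / 0.84
SA = 791.7 m^2/g

791.7


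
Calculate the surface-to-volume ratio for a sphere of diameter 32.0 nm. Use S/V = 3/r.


Radius r = 32.0/2 = 16 nm
S/V = 3 / r = 3 / 16
S/V = 0.1875 nm^-1

0.1875


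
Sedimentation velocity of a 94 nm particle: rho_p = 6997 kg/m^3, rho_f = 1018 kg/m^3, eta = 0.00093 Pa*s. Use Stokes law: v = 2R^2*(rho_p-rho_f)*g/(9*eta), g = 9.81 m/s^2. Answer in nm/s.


Radius R = 94/2 nm = 4.7e-08 m
Density difference = 6997 - 1018 = 5979 kg/m^3
v = 2 * R^2 * (rho_p - rho_f) * g / (9 * eta)
v = 2 * (4.7e-08)^2 * 5979 * 9.81 / (9 * 0.00093)
v = 3.09598e-08 m/s = 30.9598 nm/s

30.9598


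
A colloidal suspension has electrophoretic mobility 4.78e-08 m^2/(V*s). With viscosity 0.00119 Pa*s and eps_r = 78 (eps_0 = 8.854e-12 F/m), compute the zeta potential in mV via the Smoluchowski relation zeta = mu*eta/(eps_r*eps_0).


Smoluchowski equation: zeta = mu * eta / (eps_r * eps_0)
zeta = 4.78e-08 * 0.00119 / (78 * 8.854e-12)
zeta = 0.082365 V = 82.36 mV

82.36


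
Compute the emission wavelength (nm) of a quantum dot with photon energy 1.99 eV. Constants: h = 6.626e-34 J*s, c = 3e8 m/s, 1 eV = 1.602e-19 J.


Convert energy: E = 1.99 eV = 1.99 * 1.602e-19 = 3.18798e-19 J
lambda = h*c / E = 6.626e-34 * 3e8 / 3.18798e-19
lambda = 6.2353e-07 m = 623.5 nm

623.5


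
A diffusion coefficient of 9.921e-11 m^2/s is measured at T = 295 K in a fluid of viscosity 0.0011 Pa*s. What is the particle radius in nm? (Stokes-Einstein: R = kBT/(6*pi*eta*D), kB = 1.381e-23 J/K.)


Stokes-Einstein: R = kB*T / (6*pi*eta*D)
R = 1.381e-23 * 295 / (6 * pi * 0.0011 * 9.921e-11)
R = 1.98046e-09 m = 1.98 nm

1.98


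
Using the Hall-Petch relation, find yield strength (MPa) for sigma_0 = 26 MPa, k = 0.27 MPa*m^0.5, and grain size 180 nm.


d = 180 nm = 1.8e-07 m
sqrt(d) = 0.0004242641
Hall-Petch contribution = k / sqrt(d) = 0.27 / 0.0004242641 = 636.4 MPa
sigma = sigma_0 + k/sqrt(d) = 26 + 636.4 = 662.4 MPa

662.4


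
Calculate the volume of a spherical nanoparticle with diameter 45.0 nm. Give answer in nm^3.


Radius r = 45.0/2 = 22.5 nm
Volume V = (4/3) * pi * r^3
V = (4/3) * pi * (22.5)^3
V = 47712.94 nm^3

47712.94


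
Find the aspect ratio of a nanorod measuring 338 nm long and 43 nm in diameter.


Aspect ratio AR = length / diameter
AR = 338 / 43
AR = 7.86

7.86


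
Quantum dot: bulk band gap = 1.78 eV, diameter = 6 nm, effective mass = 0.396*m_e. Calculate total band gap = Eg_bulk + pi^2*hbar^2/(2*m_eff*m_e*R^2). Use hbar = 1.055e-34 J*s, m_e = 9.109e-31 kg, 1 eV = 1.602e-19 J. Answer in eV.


Radius R = 6/2 nm = 3e-09 m
Confinement energy dE = pi^2 * hbar^2 / (2 * m_eff * m_e * R^2)
dE = pi^2 * (1.055e-34)^2 / (2 * 0.396 * 9.109e-31 * (3e-09)^2) J, divided by 1.602e-19 J/eV
dE = 0.1056 eV
Total band gap = E_g(bulk) + dE = 1.78 + 0.1056 = 1.8856 eV

1.8856


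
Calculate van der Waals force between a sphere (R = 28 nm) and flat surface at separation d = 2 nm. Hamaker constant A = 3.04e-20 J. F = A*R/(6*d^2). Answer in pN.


Convert to SI: R = 28 nm = 2.8e-08 m, d = 2 nm = 2e-09 m
F = A * R / (6 * d^2)
F = 3.04e-20 * 2.8e-08 / (6 * (2e-09)^2)
F = 3.54667e-11 N = 35.467 pN

35.467


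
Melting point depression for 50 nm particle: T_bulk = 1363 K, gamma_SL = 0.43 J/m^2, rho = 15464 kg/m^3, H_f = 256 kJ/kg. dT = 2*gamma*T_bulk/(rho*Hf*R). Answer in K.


Radius R = 50/2 = 25 nm = 2.5e-08 m
Convert H_f = 256 kJ/kg = 256000 J/kg
dT = 2 * gamma_SL * T_bulk / (rho * H_f * R)
dT = 2 * 0.43 * 1363 / (15464 * 256000 * 2.5e-08)
dT = 11.8 K

11.8


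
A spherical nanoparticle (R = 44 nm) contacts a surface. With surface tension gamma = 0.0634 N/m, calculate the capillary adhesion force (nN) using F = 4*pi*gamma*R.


Convert radius: R = 44 nm = 4.4e-08 m
F = 4 * pi * gamma * R
F = 4 * pi * 0.0634 * 4.4e-08
F = 3.50551e-08 N = 35.0551 nN

35.0551


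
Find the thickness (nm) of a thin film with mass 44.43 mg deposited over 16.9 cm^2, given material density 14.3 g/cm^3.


Convert: m = 44.43 mg = 4.4430e-05 kg, A = 16.9 cm^2 = 1.6900e-03 m^2, rho = 14.3 g/cm^3 = 14300 kg/m^3
t = m / (A * rho)
t = 4.4430e-05 / (1.6900e-03 * 14300)
t = 1.8385e-06 m = 1838.5 nm

1838.5


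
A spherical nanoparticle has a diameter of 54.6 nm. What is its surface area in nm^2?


Radius r = 54.6/2 = 27.3 nm
Surface area SA = 4 * pi * r^2
SA = 4 * pi * (27.3)^2
SA = 9365.59 nm^2

9365.59


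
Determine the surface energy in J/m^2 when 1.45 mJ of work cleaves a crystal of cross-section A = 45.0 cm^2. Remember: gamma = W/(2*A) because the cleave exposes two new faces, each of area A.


Convert: A = 45.0 cm^2 = 0.0045 m^2, W = 1.45 mJ = 0.00145 J
Cleaving exposes two faces of area A, so total new surface = 2*A and gamma = W / (2*A)
gamma = 0.00145 / (2 * 0.0045)
gamma = 0.161 J/m^2

0.161


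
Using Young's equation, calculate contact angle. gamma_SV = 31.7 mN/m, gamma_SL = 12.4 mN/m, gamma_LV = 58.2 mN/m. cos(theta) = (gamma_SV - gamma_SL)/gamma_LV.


cos(theta) = (gamma_SV - gamma_SL) / gamma_LV
cos(theta) = (31.7 - 12.4) / 58.2
cos(theta) = 0.331615
theta = arccos(0.331615) = 70.63 degrees

70.63


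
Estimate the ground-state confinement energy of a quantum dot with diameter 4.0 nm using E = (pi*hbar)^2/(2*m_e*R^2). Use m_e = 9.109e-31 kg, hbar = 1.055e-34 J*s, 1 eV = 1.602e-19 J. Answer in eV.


Radius R = 4.0/2 = 2 nm = 2e-09 m
E = (pi * 1.055e-34)^2 / (2 * 9.109e-31 * (2e-09)^2)
E(J) = 1.50745e-20
E = E(J) / 1.602e-19 = 0.0941 eV

0.0941


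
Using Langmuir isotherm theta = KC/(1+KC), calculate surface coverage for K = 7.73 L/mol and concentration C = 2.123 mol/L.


Langmuir isotherm: theta = K*C / (1 + K*C)
K*C = 7.73 * 2.123 = 16.41079
theta = 16.41079 / (1 + 16.41079) = 16.41079 / 17.41079
theta = 0.9426

0.9426


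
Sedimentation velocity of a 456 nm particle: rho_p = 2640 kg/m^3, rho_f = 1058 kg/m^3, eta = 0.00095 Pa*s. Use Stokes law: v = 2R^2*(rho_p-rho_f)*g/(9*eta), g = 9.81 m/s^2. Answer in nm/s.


Radius R = 456/2 nm = 2.28e-07 m
Density difference = 2640 - 1058 = 1582 kg/m^3
v = 2 * R^2 * (rho_p - rho_f) * g / (9 * eta)
v = 2 * (2.28e-07)^2 * 1582 * 9.81 / (9 * 0.00095)
v = 1.88716e-07 m/s = 188.7161 nm/s

188.7161


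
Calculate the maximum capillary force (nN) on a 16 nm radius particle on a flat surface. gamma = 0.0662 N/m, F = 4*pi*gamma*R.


Convert radius: R = 16 nm = 1.6e-08 m
F = 4 * pi * gamma * R
F = 4 * pi * 0.0662 * 1.6e-08
F = 1.33103e-08 N = 13.3103 nN

13.3103


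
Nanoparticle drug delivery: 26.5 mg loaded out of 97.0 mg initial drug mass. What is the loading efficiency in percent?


Drug loading efficiency = (drug loaded / drug initial) * 100
DLE = 26.5 / 97.0 * 100
DLE = 0.2732 * 100
DLE = 27.32%

27.32


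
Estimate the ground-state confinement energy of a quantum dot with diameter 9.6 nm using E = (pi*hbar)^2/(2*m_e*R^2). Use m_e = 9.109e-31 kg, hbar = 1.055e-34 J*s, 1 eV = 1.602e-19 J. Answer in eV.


Radius R = 9.6/2 = 4.8 nm = 4.8e-09 m
E = (pi * 1.055e-34)^2 / (2 * 9.109e-31 * (4.8e-09)^2)
E(J) = 2.61711e-21
E = E(J) / 1.602e-19 = 0.0163 eV

0.0163


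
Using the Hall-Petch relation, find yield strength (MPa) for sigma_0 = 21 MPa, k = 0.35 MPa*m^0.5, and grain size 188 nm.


d = 188 nm = 1.88e-07 m
sqrt(d) = 0.0004335897
Hall-Petch contribution = k / sqrt(d) = 0.35 / 0.0004335897 = 807.2 MPa
sigma = sigma_0 + k/sqrt(d) = 21 + 807.2 = 828.2 MPa

828.2


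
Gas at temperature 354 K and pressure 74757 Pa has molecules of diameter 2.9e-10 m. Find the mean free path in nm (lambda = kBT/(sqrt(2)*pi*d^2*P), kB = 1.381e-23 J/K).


Mean free path: lambda = kB*T / (sqrt(2) * pi * d^2 * P)
lambda = 1.381e-23 * 354 / (sqrt(2) * pi * (2.9e-10)^2 * 74757)
lambda = 1.75019e-07 m
lambda = 175.02 nm

175.02


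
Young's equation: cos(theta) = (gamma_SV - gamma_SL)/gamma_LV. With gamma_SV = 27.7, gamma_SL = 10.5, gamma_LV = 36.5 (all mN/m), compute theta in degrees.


cos(theta) = (gamma_SV - gamma_SL) / gamma_LV
cos(theta) = (27.7 - 10.5) / 36.5
cos(theta) = 0.471233
theta = arccos(0.471233) = 61.89 degrees

61.89


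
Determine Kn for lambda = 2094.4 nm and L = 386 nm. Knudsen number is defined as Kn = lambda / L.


Knudsen number Kn = lambda / L
Kn = 2094.4 / 386
Kn = 5.4259

5.4259


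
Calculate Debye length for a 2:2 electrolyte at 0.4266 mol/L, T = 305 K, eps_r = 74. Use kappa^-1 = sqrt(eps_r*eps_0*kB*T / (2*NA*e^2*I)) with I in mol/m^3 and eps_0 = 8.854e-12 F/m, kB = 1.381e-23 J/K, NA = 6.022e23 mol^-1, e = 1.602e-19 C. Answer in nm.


Ionic strength I = 0.4266 * 2^2 * 1000 = 1706.4 mol/m^3
kappa^-1 = sqrt(74 * 8.854e-12 * 1.381e-23 * 305 / (2 * 6.022e23 * (1.602e-19)^2 * 1706.4))
kappa^-1 = 0.229 nm

0.229


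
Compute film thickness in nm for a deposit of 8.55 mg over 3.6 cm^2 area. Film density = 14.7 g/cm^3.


Convert: m = 8.55 mg = 8.5500e-06 kg, A = 3.6 cm^2 = 3.6000e-04 m^2, rho = 14.7 g/cm^3 = 14700 kg/m^3
t = m / (A * rho)
t = 8.5500e-06 / (3.6000e-04 * 14700)
t = 1.6156e-06 m = 1615.6 nm

1615.6


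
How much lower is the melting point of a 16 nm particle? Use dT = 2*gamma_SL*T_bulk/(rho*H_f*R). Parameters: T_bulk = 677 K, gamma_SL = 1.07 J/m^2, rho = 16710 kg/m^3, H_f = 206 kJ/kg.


Radius R = 16/2 = 8 nm = 8e-09 m
Convert H_f = 206 kJ/kg = 206000 J/kg
dT = 2 * gamma_SL * T_bulk / (rho * H_f * R)
dT = 2 * 1.07 * 677 / (16710 * 206000 * 8e-09)
dT = 52.6 K

52.6


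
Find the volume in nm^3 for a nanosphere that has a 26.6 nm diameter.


Radius r = 26.6/2 = 13.3 nm
Volume V = (4/3) * pi * r^3
V = (4/3) * pi * (13.3)^3
V = 9854.7 nm^3

9854.7


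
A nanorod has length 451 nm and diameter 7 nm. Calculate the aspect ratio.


Aspect ratio AR = length / diameter
AR = 451 / 7
AR = 64.43

64.43


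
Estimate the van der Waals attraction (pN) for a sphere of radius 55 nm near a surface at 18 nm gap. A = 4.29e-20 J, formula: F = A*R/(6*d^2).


Convert to SI: R = 55 nm = 5.5e-08 m, d = 18 nm = 1.8e-08 m
F = A * R / (6 * d^2)
F = 4.29e-20 * 5.5e-08 / (6 * (1.8e-08)^2)
F = 1.21373e-12 N = 1.214 pN

1.214


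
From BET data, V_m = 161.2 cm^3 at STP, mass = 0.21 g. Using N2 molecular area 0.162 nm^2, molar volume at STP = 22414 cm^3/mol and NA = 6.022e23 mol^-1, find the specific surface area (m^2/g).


Number of moles in monolayer = V_m / 22414 = 161.2 / 22414 = 0.00719193
Number of molecules = moles * NA = 0.00719193 * 6.022e23
SA = molecules * sigma / mass
SA = (161.2 / 22414) * 6.022e23 * 0.162e-18 / 0.21
SA = 3341.0 m^2/g

3341.0


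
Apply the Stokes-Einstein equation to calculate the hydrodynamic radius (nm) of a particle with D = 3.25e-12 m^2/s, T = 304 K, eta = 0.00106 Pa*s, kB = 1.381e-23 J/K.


Stokes-Einstein: R = kB*T / (6*pi*eta*D)
R = 1.381e-23 * 304 / (6 * pi * 0.00106 * 3.25e-12)
R = 6.46512e-08 m = 64.65 nm

64.65


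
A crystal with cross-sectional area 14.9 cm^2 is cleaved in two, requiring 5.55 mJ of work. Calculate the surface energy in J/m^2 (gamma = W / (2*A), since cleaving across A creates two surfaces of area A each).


Convert: A = 14.9 cm^2 = 0.00149 m^2, W = 5.55 mJ = 0.00555 J
Cleaving exposes two faces of area A, so total new surface = 2*A and gamma = W / (2*A)
gamma = 0.00555 / (2 * 0.00149)
gamma = 1.862 J/m^2

1.862


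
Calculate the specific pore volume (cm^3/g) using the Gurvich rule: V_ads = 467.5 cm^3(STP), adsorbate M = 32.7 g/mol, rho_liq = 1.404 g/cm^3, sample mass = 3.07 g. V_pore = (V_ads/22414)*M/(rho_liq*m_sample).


Moles adsorbed n = V_ads / 22414 = 467.5 / 22414 = 2.085750e-02 mol
Liquid volume V_liq = n * M / rho_liq = 2.085750e-02 * 32.7 / 1.404 = 0.48578 cm^3
Specific pore volume V_pore = V_liq / m_sample = 0.48578 / 3.07
V_pore = 0.1582 cm^3/g

0.1582


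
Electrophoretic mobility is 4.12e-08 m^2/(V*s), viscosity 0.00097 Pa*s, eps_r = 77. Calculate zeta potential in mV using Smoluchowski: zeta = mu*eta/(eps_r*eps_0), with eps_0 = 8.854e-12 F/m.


Smoluchowski equation: zeta = mu * eta / (eps_r * eps_0)
zeta = 4.12e-08 * 0.00097 / (77 * 8.854e-12)
zeta = 0.058619 V = 58.62 mV

58.62


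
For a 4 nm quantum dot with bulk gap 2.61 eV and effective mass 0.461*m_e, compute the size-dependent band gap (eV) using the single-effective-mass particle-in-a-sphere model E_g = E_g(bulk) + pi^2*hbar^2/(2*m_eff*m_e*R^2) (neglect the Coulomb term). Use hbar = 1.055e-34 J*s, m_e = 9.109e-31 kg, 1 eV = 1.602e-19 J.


Radius R = 4/2 nm = 2e-09 m
Confinement energy dE = pi^2 * hbar^2 / (2 * m_eff * m_e * R^2)
dE = pi^2 * (1.055e-34)^2 / (2 * 0.461 * 9.109e-31 * (2e-09)^2) J, divided by 1.602e-19 J/eV
dE = 0.2041 eV
Total band gap = E_g(bulk) + dE = 2.61 + 0.2041 = 2.8141 eV

2.8141


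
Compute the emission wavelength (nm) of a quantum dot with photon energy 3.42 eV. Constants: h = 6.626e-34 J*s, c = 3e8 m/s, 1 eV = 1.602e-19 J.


Convert energy: E = 3.42 eV = 3.42 * 1.602e-19 = 5.47884e-19 J
lambda = h*c / E = 6.626e-34 * 3e8 / 5.47884e-19
lambda = 3.62814e-07 m = 362.8 nm

362.8


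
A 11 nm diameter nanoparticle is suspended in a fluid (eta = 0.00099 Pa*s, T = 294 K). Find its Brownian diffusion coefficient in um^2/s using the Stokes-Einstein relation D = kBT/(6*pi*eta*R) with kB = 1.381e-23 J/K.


Radius R = 11/2 = 5.5 nm = 5.5e-09 m
D = kB*T / (6*pi*eta*R)
D = 1.381e-23 * 294 / (6 * pi * 0.00099 * 5.5e-09)
D = 3.95587e-11 m^2/s = 39.559 um^2/s

39.559


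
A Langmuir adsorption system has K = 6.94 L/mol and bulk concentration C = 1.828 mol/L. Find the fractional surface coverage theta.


Langmuir isotherm: theta = K*C / (1 + K*C)
K*C = 6.94 * 1.828 = 12.68632
theta = 12.68632 / (1 + 12.68632) = 12.68632 / 13.68632
theta = 0.9269

0.9269


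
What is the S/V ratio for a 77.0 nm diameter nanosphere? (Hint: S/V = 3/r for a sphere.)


Radius r = 77.0/2 = 38.5 nm
S/V = 3 / r = 3 / 38.5
S/V = 0.0779 nm^-1

0.0779


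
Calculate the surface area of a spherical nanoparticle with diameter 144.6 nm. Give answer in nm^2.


Radius r = 144.6/2 = 72.3 nm
Surface area SA = 4 * pi * r^2
SA = 4 * pi * (72.3)^2
SA = 65688.06 nm^2

65688.06


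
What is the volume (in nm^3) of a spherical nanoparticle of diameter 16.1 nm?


Radius r = 16.1/2 = 8.05 nm
Volume V = (4/3) * pi * r^3
V = (4/3) * pi * (8.05)^3
V = 2185.12 nm^3

2185.12


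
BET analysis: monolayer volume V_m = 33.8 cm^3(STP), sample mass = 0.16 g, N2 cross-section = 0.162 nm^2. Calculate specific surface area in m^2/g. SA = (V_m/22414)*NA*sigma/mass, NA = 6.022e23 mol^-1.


Number of moles in monolayer = V_m / 22414 = 33.8 / 22414 = 0.00150799
Number of molecules = moles * NA = 0.00150799 * 6.022e23
SA = molecules * sigma / mass
SA = (33.8 / 22414) * 6.022e23 * 0.162e-18 / 0.16
SA = 919.5 m^2/g

919.5


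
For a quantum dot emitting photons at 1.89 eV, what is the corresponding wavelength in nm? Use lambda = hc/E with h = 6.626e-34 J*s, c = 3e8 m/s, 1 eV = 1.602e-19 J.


Convert energy: E = 1.89 eV = 1.89 * 1.602e-19 = 3.02778e-19 J
lambda = h*c / E = 6.626e-34 * 3e8 / 3.02778e-19
lambda = 6.56521e-07 m = 656.5 nm

656.5


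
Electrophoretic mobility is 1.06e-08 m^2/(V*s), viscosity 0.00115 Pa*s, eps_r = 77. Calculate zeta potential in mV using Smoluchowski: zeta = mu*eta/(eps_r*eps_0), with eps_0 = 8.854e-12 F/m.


Smoluchowski equation: zeta = mu * eta / (eps_r * eps_0)
zeta = 1.06e-08 * 0.00115 / (77 * 8.854e-12)
zeta = 0.01788 V = 17.88 mV

17.88


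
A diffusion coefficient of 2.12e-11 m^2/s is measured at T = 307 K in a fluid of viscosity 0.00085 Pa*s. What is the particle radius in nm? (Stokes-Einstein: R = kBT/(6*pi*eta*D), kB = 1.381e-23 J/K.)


Stokes-Einstein: R = kB*T / (6*pi*eta*D)
R = 1.381e-23 * 307 / (6 * pi * 0.00085 * 2.12e-11)
R = 1.24818e-08 m = 12.48 nm

12.48


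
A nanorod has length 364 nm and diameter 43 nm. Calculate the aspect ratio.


Aspect ratio AR = length / diameter
AR = 364 / 43
AR = 8.47

8.47


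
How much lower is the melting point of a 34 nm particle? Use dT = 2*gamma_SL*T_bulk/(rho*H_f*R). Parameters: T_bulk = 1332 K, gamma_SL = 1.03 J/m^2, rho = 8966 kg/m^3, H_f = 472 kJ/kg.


Radius R = 34/2 = 17 nm = 1.7e-08 m
Convert H_f = 472 kJ/kg = 472000 J/kg
dT = 2 * gamma_SL * T_bulk / (rho * H_f * R)
dT = 2 * 1.03 * 1332 / (8966 * 472000 * 1.7e-08)
dT = 38.1 K

38.1


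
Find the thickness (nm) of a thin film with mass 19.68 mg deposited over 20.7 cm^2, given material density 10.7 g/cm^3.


Convert: m = 19.68 mg = 1.9680e-05 kg, A = 20.7 cm^2 = 2.0700e-03 m^2, rho = 10.7 g/cm^3 = 10700 kg/m^3
t = m / (A * rho)
t = 1.9680e-05 / (2.0700e-03 * 10700)
t = 8.8853e-07 m = 888.5 nm

888.5


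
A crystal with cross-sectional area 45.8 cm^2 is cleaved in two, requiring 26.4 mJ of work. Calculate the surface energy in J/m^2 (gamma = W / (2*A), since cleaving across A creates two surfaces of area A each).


Convert: A = 45.8 cm^2 = 0.00458 m^2, W = 26.4 mJ = 0.0264 J
Cleaving exposes two faces of area A, so total new surface = 2*A and gamma = W / (2*A)
gamma = 0.0264 / (2 * 0.00458)
gamma = 2.882 J/m^2

2.882


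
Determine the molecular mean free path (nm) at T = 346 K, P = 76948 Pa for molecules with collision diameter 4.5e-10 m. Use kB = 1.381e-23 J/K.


Mean free path: lambda = kB*T / (sqrt(2) * pi * d^2 * P)
lambda = 1.381e-23 * 346 / (sqrt(2) * pi * (4.5e-10)^2 * 76948)
lambda = 6.90212e-08 m
lambda = 69.02 nm

69.02


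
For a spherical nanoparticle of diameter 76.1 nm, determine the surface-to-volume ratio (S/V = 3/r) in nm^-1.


Radius r = 76.1/2 = 38.05 nm
S/V = 3 / r = 3 / 38.05
S/V = 0.0788 nm^-1

0.0788


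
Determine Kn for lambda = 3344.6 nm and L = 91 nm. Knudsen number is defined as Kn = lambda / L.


Knudsen number Kn = lambda / L
Kn = 3344.6 / 91
Kn = 36.7538

36.7538


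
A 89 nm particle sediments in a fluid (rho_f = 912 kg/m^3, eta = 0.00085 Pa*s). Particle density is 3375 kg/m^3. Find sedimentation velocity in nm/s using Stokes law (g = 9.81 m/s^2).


Radius R = 89/2 nm = 4.45e-08 m
Density difference = 3375 - 912 = 2463 kg/m^3
v = 2 * R^2 * (rho_p - rho_f) * g / (9 * eta)
v = 2 * (4.45e-08)^2 * 2463 * 9.81 / (9 * 0.00085)
v = 1.2509e-08 m/s = 12.509 nm/s

12.509


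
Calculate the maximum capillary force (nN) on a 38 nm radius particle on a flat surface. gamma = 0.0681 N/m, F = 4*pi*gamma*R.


Convert radius: R = 38 nm = 3.8e-08 m
F = 4 * pi * gamma * R
F = 4 * pi * 0.0681 * 3.8e-08
F = 3.25193e-08 N = 32.5193 nN

32.5193


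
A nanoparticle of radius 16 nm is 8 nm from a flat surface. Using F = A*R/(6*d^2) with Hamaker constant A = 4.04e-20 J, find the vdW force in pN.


Convert to SI: R = 16 nm = 1.6e-08 m, d = 8 nm = 8e-09 m
F = A * R / (6 * d^2)
F = 4.04e-20 * 1.6e-08 / (6 * (8e-09)^2)
F = 1.68333e-12 N = 1.683 pN

1.683


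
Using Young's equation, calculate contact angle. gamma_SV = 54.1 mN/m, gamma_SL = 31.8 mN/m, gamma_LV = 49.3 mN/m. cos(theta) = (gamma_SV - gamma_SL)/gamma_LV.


cos(theta) = (gamma_SV - gamma_SL) / gamma_LV
cos(theta) = (54.1 - 31.8) / 49.3
cos(theta) = 0.452333
theta = arccos(0.452333) = 63.11 degrees

63.11


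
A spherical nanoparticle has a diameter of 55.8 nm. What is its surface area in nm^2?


Radius r = 55.8/2 = 27.9 nm
Surface area SA = 4 * pi * r^2
SA = 4 * pi * (27.9)^2
SA = 9781.79 nm^2

9781.79


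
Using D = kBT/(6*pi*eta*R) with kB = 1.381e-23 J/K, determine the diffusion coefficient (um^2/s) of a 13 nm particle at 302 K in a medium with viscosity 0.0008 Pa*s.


Radius R = 13/2 = 6.5 nm = 6.5e-09 m
D = kB*T / (6*pi*eta*R)
D = 1.381e-23 * 302 / (6 * pi * 0.0008 * 6.5e-09)
D = 4.25497e-11 m^2/s = 42.55 um^2/s

42.55
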